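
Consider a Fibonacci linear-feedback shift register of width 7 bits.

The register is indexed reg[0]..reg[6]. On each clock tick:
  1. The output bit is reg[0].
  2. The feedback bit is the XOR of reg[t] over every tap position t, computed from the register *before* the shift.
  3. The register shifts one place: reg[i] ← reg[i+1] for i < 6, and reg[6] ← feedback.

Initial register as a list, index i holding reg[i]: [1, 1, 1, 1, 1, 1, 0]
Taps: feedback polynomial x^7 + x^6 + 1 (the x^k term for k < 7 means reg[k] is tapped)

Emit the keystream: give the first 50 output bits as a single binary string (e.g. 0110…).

tick  register→output (feedback)
  0  1111110→1 (1)
  1  1111101→1 (0)
  2  1111010→1 (1)
  3  1110101→1 (0)
  4  1101010→1 (1)
  5  1010101→1 (0)
  6  0101010→0 (0)
  7  1010100→1 (1)
  8  0101001→0 (1)
  9  1010011→1 (0)
 10  0100110→0 (0)
 11  1001100→1 (1)
 12  0011001→0 (1)
 13  0110011→0 (1)
 14  1100111→1 (0)
 15  1001110→1 (1)
 16  0011101→0 (1)
 17  0111011→0 (1)
 18  1110111→1 (0)
 19  1101110→1 (1)
 20  1011101→1 (0)
 21  0111010→0 (0)
 22  1110100→1 (1)
 23  1101001→1 (0)
 24  1010010→1 (1)
 25  0100101→0 (1)
 26  1001011→1 (0)
 27  0010110→0 (0)
 28  0101100→0 (0)
 29  1011000→1 (1)
 30  0110001→0 (1)
 31  1100011→1 (0)
 32  1000110→1 (1)
 33  0001101→0 (1)
 34  0011011→0 (1)
 35  0110111→0 (1)
 36  1101111→1 (0)
 37  1011110→1 (1)
 38  0111101→0 (1)
 39  1111011→1 (0)
 40  1110110→1 (1)
 41  1101101→1 (0)
 42  1011010→1 (1)
 43  0110101→0 (1)
 44  1101011→1 (0)
 45  1010110→1 (1)
 46  0101101→0 (1)
 47  1011011→1 (0)
 48  0110110→0 (0)
 49  1101100→1 (1)

11111101010100110011101110100101100011011110110101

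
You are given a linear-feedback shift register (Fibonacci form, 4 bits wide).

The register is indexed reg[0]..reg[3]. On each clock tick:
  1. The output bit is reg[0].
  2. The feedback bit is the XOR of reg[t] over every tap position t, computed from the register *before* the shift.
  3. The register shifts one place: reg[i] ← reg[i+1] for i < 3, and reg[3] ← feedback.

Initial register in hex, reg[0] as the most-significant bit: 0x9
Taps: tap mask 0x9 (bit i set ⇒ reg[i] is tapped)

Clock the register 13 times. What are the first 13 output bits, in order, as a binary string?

tick  register→output (feedback)
  0  1001→1 (0)
  1  0010→0 (0)
  2  0100→0 (0)
  3  1000→1 (1)
  4  0001→0 (1)
  5  0011→0 (1)
  6  0111→0 (1)
  7  1111→1 (0)
  8  1110→1 (1)
  9  1101→1 (0)
 10  1010→1 (1)
 11  0101→0 (1)
 12  1011→1 (0)

1001000111101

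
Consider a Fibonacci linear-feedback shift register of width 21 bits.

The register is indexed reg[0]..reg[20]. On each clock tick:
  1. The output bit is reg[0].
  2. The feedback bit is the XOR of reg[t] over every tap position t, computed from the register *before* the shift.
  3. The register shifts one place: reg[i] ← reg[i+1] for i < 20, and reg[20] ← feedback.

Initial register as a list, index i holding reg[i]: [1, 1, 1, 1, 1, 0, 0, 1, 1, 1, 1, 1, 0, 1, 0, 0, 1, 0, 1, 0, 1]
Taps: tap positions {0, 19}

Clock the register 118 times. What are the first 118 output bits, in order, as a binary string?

1111100111110100101011001111001101111011100001100001110011100101011010100111100101110110111010011010001101101100010110

tick  register→output (feedback)
  0  111110011111010010101→1 (1)
  1  111100111110100101011→1 (0)
  2  111001111101001010110→1 (0)
  3  110011111010010101100→1 (1)
  4  100111110100101011001→1 (1)
  5  001111101001010110011→0 (1)
  6  011111010010101100111→0 (1)
  7  111110100101011001111→1 (0)
  8  111101001010110011110→1 (0)
  9  111010010101100111100→1 (1)
 10  110100101011001111001→1 (1)
 11  101001010110011110011→1 (0)
 12  010010101100111100110→0 (1)
 13  100101011001111001101→1 (1)
 14  001010110011110011011→0 (1)
 15  010101100111100110111→0 (1)
 16  101011001111001101111→1 (0)
 17  010110011110011011110→0 (1)
 18  101100111100110111101→1 (1)
 19  011001111001101111011→0 (1)
 20  110011110011011110111→1 (0)
 21  100111100110111101110→1 (0)
 22  001111001101111011100→0 (0)
 23  011110011011110111000→0 (0)
 24  111100110111101110000→1 (1)
 25  111001101111011100001→1 (1)
 26  110011011110111000011→1 (0)
 27  100110111101110000110→1 (0)
 28  001101111011100001100→0 (0)
 29  011011110111000011000→0 (0)
 30  110111101110000110000→1 (1)
 31  101111011100001100001→1 (1)
 32  011110111000011000011→0 (1)
 33  111101110000110000111→1 (0)
 34  111011100001100001110→1 (0)
 35  110111000011000011100→1 (1)
 36  101110000110000111001→1 (1)
 37  011100001100001110011→0 (1)
 38  111000011000011100111→1 (0)
 39  110000110000111001110→1 (0)
 40  100001100001110011100→1 (1)
 41  000011000011100111001→0 (0)
 42  000110000111001110010→0 (1)
 43  001100001110011100101→0 (0)
 44  011000011100111001010→0 (1)
 45  110000111001110010101→1 (1)
 46  100001110011100101011→1 (0)
 47  000011100111001010110→0 (1)
 48  000111001110010101101→0 (0)
 49  001110011100101011010→0 (1)
 50  011100111001010110101→0 (0)
 51  111001110010101101010→1 (0)
 52  110011100101011010100→1 (1)
 53  100111001010110101001→1 (1)
 54  001110010101101010011→0 (1)
 55  011100101011010100111→0 (1)
 56  111001010110101001111→1 (0)
 57  110010101101010011110→1 (0)
 58  100101011010100111100→1 (1)
 59  001010110101001111001→0 (0)
 60  010101101010011110010→0 (1)
 61  101011010100111100101→1 (1)
 62  010110101001111001011→0 (1)
 63  101101010011110010111→1 (0)
 64  011010100111100101110→0 (1)
 65  110101001111001011101→1 (1)
 66  101010011110010111011→1 (0)
 67  010100111100101110110→0 (1)
 68  101001111001011101101→1 (1)
 69  010011110010111011011→0 (1)
 70  100111100101110110111→1 (0)
 71  001111001011101101110→0 (1)
 72  011110010111011011101→0 (0)
 73  111100101110110111010→1 (0)
 74  111001011101101110100→1 (1)
 75  110010111011011101001→1 (1)
 76  100101110110111010011→1 (0)
 77  001011101101110100110→0 (1)
 78  010111011011101001101→0 (0)
 79  101110110111010011010→1 (0)
 80  011101101110100110100→0 (0)
 81  111011011101001101000→1 (1)
 82  110110111010011010001→1 (1)
 83  101101110100110100011→1 (0)
 84  011011101001101000110→0 (1)
 85  110111010011010001101→1 (1)
 86  101110100110100011011→1 (0)
 87  011101001101000110110→0 (1)
 88  111010011010001101101→1 (1)
 89  110100110100011011011→1 (0)
 90  101001101000110110110→1 (0)
 91  010011010001101101100→0 (0)
 92  100110100011011011000→1 (1)
 93  001101000110110110001→0 (0)
 94  011010001101101100010→0 (1)
 95  110100011011011000101→1 (1)
 96  101000110110110001011→1 (0)
 97  010001101101100010110→0 (1)
 98  100011011011000101101→1 (1)
 99  000110110110001011011→0 (1)
100  001101101100010110111→0 (1)
101  011011011000101101111→0 (1)
102  110110110001011011111→1 (0)
103  101101100010110111110→1 (0)
104  011011000101101111100→0 (0)
105  110110001011011111000→1 (1)
106  101100010110111110001→1 (1)
107  011000101101111100011→0 (1)
108  110001011011111000111→1 (0)
109  100010110111110001110→1 (0)
110  000101101111100011100→0 (0)
111  001011011111000111000→0 (0)
112  010110111110001110000→0 (0)
113  101101111100011100000→1 (1)
114  011011111000111000001→0 (0)
115  110111110001110000010→1 (0)
116  101111100011100000100→1 (1)
117  011111000111000001001→0 (0)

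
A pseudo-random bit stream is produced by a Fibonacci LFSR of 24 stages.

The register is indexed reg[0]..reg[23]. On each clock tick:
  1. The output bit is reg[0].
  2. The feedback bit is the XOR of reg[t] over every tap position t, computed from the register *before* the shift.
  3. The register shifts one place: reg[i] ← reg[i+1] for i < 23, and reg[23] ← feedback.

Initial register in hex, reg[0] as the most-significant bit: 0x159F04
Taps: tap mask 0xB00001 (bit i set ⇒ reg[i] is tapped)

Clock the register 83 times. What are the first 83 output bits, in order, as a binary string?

k : reg_k → out_k, fb_k
0: 000101011001111100000100 → 0, fb=1
1: 001010110011111000001001 → 0, fb=0
2: 010101100111110000010010 → 0, fb=0
3: 101011001111100000100100 → 1, fb=0
4: 010110011111000001001000 → 0, fb=1
5: 101100111110000010010001 → 1, fb=0
6: 011001111100000100100010 → 0, fb=0
7: 110011111000001001000100 → 1, fb=0
8: 100111110000010010001000 → 1, fb=0
9: 001111100000100100010000 → 0, fb=0
10: 011111000001001000100000 → 0, fb=0
11: 111110000010010001000000 → 1, fb=1
12: 111100000100100010000001 → 1, fb=0
13: 111000001001000100000010 → 1, fb=1
14: 110000010010001000000101 → 1, fb=1
15: 100000100100010000001011 → 1, fb=1
16: 000001001000100000010111 → 0, fb=0
17: 000010010001000000101110 → 0, fb=0
18: 000100100010000001011100 → 0, fb=0
19: 001001000100000010111000 → 0, fb=1
20: 010010001000000101110001 → 0, fb=1
21: 100100010000001011100011 → 1, fb=0
22: 001000100000010111000110 → 0, fb=1
23: 010001000000101110001101 → 0, fb=1
24: 100010000001011100011011 → 1, fb=1
25: 000100000010111000110111 → 0, fb=0
26: 001000000101110001101110 → 0, fb=0
27: 010000001011100011011100 → 0, fb=0
28: 100000010111000110111000 → 1, fb=0
29: 000000101110001101110000 → 0, fb=0
30: 000001011100011011100000 → 0, fb=0
31: 000010111000110111000000 → 0, fb=0
32: 000101110001101110000000 → 0, fb=0
33: 001011100011011100000000 → 0, fb=0
34: 010111000110111000000000 → 0, fb=0
35: 101110001101110000000000 → 1, fb=1
36: 011100011011100000000001 → 0, fb=1
37: 111000110111000000000011 → 1, fb=0
38: 110001101110000000000110 → 1, fb=0
39: 100011011100000000001100 → 1, fb=1
40: 000110111000000000011001 → 0, fb=0
41: 001101110000000000110010 → 0, fb=0
42: 011011100000000001100100 → 0, fb=1
43: 110111000000000011001001 → 1, fb=1
44: 101110000000000110010011 → 1, fb=0
45: 011100000000001100100110 → 0, fb=1
46: 111000000000011001001101 → 1, fb=0
47: 110000000000110010011010 → 1, fb=0
48: 100000000001100100110100 → 1, fb=0
49: 000000000011001001101000 → 0, fb=1
50: 000000000110010011010001 → 0, fb=1
51: 000000001100100110100011 → 0, fb=1
52: 000000011001001101000111 → 0, fb=0
53: 000000110010011010001110 → 0, fb=0
54: 000001100100110100011100 → 0, fb=0
55: 000011001001101000111000 → 0, fb=1
56: 000110010011010001110001 → 0, fb=1
57: 001100100110100011100011 → 0, fb=1
58: 011001001101000111000111 → 0, fb=0
59: 110010011010001110001110 → 1, fb=1
60: 100100110100011100011101 → 1, fb=0
61: 001001101000111000111010 → 0, fb=1
62: 010011010001110001110101 → 0, fb=0
63: 100110100011100011101010 → 1, fb=0
64: 001101000111000111010100 → 0, fb=1
65: 011010001110001110101001 → 0, fb=0
66: 110100011100011101010010 → 1, fb=1
67: 101000111000111010100101 → 1, fb=1
68: 010001110001110101001011 → 0, fb=0
69: 100011100011101010010110 → 1, fb=0
70: 000111000111010100101100 → 0, fb=0
71: 001110001110101001011000 → 0, fb=1
72: 011100011101010010110001 → 0, fb=1
73: 111000111010100101100011 → 1, fb=0
74: 110001110101001011000110 → 1, fb=0
75: 100011101010010110001100 → 1, fb=1
76: 000111010100101100011001 → 0, fb=0
77: 001110101001011000110010 → 0, fb=0
78: 011101010010110001100100 → 0, fb=1
79: 111010100101100011001001 → 1, fb=1
80: 110101001011000110010011 → 1, fb=0
81: 101010010110001100100110 → 1, fb=0
82: 010100101100011001001100 → 0, fb=0

00010101100111110000010010001000000101110001101110000000000110010011010001110001110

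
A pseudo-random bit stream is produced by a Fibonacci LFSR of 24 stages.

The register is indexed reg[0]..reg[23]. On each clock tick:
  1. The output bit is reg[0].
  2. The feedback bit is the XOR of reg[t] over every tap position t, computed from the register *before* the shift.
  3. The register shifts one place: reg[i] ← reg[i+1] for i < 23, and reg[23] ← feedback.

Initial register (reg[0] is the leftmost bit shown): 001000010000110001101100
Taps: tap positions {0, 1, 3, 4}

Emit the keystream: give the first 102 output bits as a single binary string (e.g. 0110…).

001000010000110001101100011110111011000100010000111010100100101010111000110010000010000110000011100110

k : reg_k → out_k, fb_k
0: 001000010000110001101100 → 0, fb=0
1: 010000100001100011011000 → 0, fb=1
2: 100001000011000110110001 → 1, fb=1
3: 000010000110001101100011 → 0, fb=1
4: 000100001100011011000111 → 0, fb=1
5: 001000011000110110001111 → 0, fb=0
6: 010000110001101100011110 → 0, fb=1
7: 100001100011011000111101 → 1, fb=1
8: 000011000110110001111011 → 0, fb=1
9: 000110001101100011110111 → 0, fb=0
10: 001100011011000111101110 → 0, fb=1
11: 011000110110001111011101 → 0, fb=1
12: 110001101100011110111011 → 1, fb=0
13: 100011011000111101110110 → 1, fb=0
14: 000110110001111011101100 → 0, fb=0
15: 001101100011110111011000 → 0, fb=1
16: 011011000111101110110001 → 0, fb=0
17: 110110001111011101100010 → 1, fb=0
18: 101100011110111011000100 → 1, fb=0
19: 011000111101110110001000 → 0, fb=1
20: 110001111011101100010001 → 1, fb=0
21: 100011110111011000100010 → 1, fb=0
22: 000111101110110001000100 → 0, fb=0
23: 001111011101100010001000 → 0, fb=0
24: 011110111011000100010000 → 0, fb=1
25: 111101110110001000100001 → 1, fb=1
26: 111011101100010001000011 → 1, fb=1
27: 110111011000100010000111 → 1, fb=0
28: 101110110001000100001110 → 1, fb=1
29: 011101100010001000011101 → 0, fb=0
30: 111011000100010000111010 → 1, fb=1
31: 110110001000100001110101 → 1, fb=0
32: 101100010001000011101010 → 1, fb=0
33: 011000100010000111010100 → 0, fb=1
34: 110001000100001110101001 → 1, fb=0
35: 100010001000011101010010 → 1, fb=0
36: 000100010000111010100100 → 0, fb=1
37: 001000100001110101001001 → 0, fb=0
38: 010001000011101010010010 → 0, fb=1
39: 100010000111010100100101 → 1, fb=0
40: 000100001110101001001010 → 0, fb=1
41: 001000011101010010010101 → 0, fb=0
42: 010000111010100100101010 → 0, fb=1
43: 100001110101001001010101 → 1, fb=1
44: 000011101010010010101011 → 0, fb=1
45: 000111010100100101010111 → 0, fb=0
46: 001110101001001010101110 → 0, fb=0
47: 011101010010010101011100 → 0, fb=0
48: 111010100100101010111000 → 1, fb=1
49: 110101001001010101110001 → 1, fb=1
50: 101010010010101011100011 → 1, fb=0
51: 010100100101010111000110 → 0, fb=0
52: 101001001010101110001100 → 1, fb=1
53: 010010010101011100011001 → 0, fb=0
54: 100100101010111000110010 → 1, fb=0
55: 001001010101110001100100 → 0, fb=0
56: 010010101011100011001000 → 0, fb=0
57: 100101010111000110010000 → 1, fb=0
58: 001010101110001100100000 → 0, fb=1
59: 010101011100011001000001 → 0, fb=0
60: 101010111000110010000010 → 1, fb=0
61: 010101110001100100000100 → 0, fb=0
62: 101011100011001000001000 → 1, fb=0
63: 010111000110010000010000 → 0, fb=1
64: 101110001100100000100001 → 1, fb=1
65: 011100011001000001000011 → 0, fb=0
66: 111000110010000010000110 → 1, fb=0
67: 110001100100000100001100 → 1, fb=0
68: 100011001000001000011000 → 1, fb=0
69: 000110010000010000110000 → 0, fb=0
70: 001100100000100001100000 → 0, fb=1
71: 011001000001000011000001 → 0, fb=1
72: 110010000010000110000011 → 1, fb=1
73: 100100000100001100000111 → 1, fb=0
74: 001000001000011000001110 → 0, fb=0
75: 010000010000110000011100 → 0, fb=1
76: 100000100001100000111001 → 1, fb=1
77: 000001000011000001110011 → 0, fb=0
78: 000010000110000011100110 → 0, fb=1
79: 000100001100000111001101 → 0, fb=1
80: 001000011000001110011011 → 0, fb=0
81: 010000110000011100110110 → 0, fb=1
82: 100001100000111001101101 → 1, fb=1
83: 000011000001110011011011 → 0, fb=1
84: 000110000011100110110111 → 0, fb=0
85: 001100000111001101101110 → 0, fb=1
86: 011000001110011011011101 → 0, fb=1
87: 110000011100110110111011 → 1, fb=0
88: 100000111001101101110110 → 1, fb=1
89: 000001110011011011101101 → 0, fb=0
90: 000011100110110111011010 → 0, fb=1
91: 000111001101101110110101 → 0, fb=0
92: 001110011011011101101010 → 0, fb=0
93: 011100110110111011010100 → 0, fb=0
94: 111001101101110110101000 → 1, fb=0
95: 110011011011101101010000 → 1, fb=1
96: 100110110111011010100001 → 1, fb=1
97: 001101101110110101000011 → 0, fb=1
98: 011011011101101010000111 → 0, fb=0
99: 110110111011010100001110 → 1, fb=0
100: 101101110110101000011100 → 1, fb=0
101: 011011101101010000111000 → 0, fb=0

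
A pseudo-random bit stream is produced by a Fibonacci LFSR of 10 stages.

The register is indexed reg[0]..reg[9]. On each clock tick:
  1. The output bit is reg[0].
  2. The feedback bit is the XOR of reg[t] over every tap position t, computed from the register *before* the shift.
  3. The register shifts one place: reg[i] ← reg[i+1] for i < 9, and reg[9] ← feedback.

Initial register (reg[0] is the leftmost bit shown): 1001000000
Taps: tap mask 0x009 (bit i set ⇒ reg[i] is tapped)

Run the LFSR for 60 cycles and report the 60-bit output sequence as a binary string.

k : reg_k → out_k, fb_k
0: 1001000000 → 1, fb=0
1: 0010000000 → 0, fb=0
2: 0100000000 → 0, fb=0
3: 1000000000 → 1, fb=1
4: 0000000001 → 0, fb=0
5: 0000000010 → 0, fb=0
6: 0000000100 → 0, fb=0
7: 0000001000 → 0, fb=0
8: 0000010000 → 0, fb=0
9: 0000100000 → 0, fb=0
10: 0001000000 → 0, fb=1
11: 0010000001 → 0, fb=0
12: 0100000010 → 0, fb=0
13: 1000000100 → 1, fb=1
14: 0000001001 → 0, fb=0
15: 0000010010 → 0, fb=0
16: 0000100100 → 0, fb=0
17: 0001001000 → 0, fb=1
18: 0010010001 → 0, fb=0
19: 0100100010 → 0, fb=0
20: 1001000100 → 1, fb=0
21: 0010001000 → 0, fb=0
22: 0100010000 → 0, fb=0
23: 1000100000 → 1, fb=1
24: 0001000001 → 0, fb=1
25: 0010000011 → 0, fb=0
26: 0100000110 → 0, fb=0
27: 1000001100 → 1, fb=1
28: 0000011001 → 0, fb=0
29: 0000110010 → 0, fb=0
30: 0001100100 → 0, fb=1
31: 0011001001 → 0, fb=1
32: 0110010011 → 0, fb=0
33: 1100100110 → 1, fb=1
34: 1001001101 → 1, fb=0
35: 0010011010 → 0, fb=0
36: 0100110100 → 0, fb=0
37: 1001101000 → 1, fb=0
38: 0011010000 → 0, fb=1
39: 0110100001 → 0, fb=0
40: 1101000010 → 1, fb=0
41: 1010000100 → 1, fb=1
42: 0100001001 → 0, fb=0
43: 1000010010 → 1, fb=1
44: 0000100101 → 0, fb=0
45: 0001001010 → 0, fb=1
46: 0010010101 → 0, fb=0
47: 0100101010 → 0, fb=0
48: 1001010100 → 1, fb=0
49: 0010101000 → 0, fb=0
50: 0101010000 → 0, fb=1
51: 1010100001 → 1, fb=1
52: 0101000011 → 0, fb=1
53: 1010000111 → 1, fb=1
54: 0100001111 → 0, fb=0
55: 1000011110 → 1, fb=1
56: 0000111101 → 0, fb=0
57: 0001111010 → 0, fb=1
58: 0011110101 → 0, fb=1
59: 0111101011 → 0, fb=1

100100000000010000001001000100000110010011010000100101010000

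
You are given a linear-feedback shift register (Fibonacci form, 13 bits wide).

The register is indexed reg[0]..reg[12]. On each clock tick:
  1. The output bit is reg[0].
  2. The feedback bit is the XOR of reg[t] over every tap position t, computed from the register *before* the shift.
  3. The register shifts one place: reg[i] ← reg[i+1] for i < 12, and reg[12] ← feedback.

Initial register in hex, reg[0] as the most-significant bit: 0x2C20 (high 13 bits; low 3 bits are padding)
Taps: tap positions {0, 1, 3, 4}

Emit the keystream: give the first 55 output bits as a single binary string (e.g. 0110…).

tick  register→output (feedback)
  0  0010110000100→0 (1)
  1  0101100001001→0 (1)
  2  1011000010011→1 (0)
  3  0110000100110→0 (1)
  4  1100001001101→1 (0)
  5  1000010011010→1 (1)
  6  0000100110101→0 (1)
  7  0001001101011→0 (1)
  8  0010011010111→0 (0)
  9  0100110101110→0 (0)
 10  1001101011100→1 (1)
 11  0011010111001→0 (1)
 12  0110101110011→0 (0)
 13  1101011100110→1 (1)
 14  1010111001101→1 (0)
 15  0101110011010→0 (1)
 16  1011100110101→1 (1)
 17  0111001101011→0 (0)
 18  1110011010110→1 (0)
 19  1100110101100→1 (1)
 20  1001101011001→1 (1)
 21  0011010110011→0 (1)
 22  0110101100111→0 (0)
 23  1101011001110→1 (1)
 24  1010110011101→1 (0)
 25  0101100111010→0 (1)
 26  1011001110101→1 (0)
 27  0110011101010→0 (1)
 28  1100111010101→1 (1)
 29  1001110101011→1 (1)
 30  0011101010111→0 (0)
 31  0111010101110→0 (0)
 32  1110101011100→1 (1)
 33  1101010111001→1 (1)
 34  1010101110011→1 (0)
 35  0101011100110→0 (0)
 36  1010111001100→1 (0)
 37  0101110011000→0 (1)
 38  1011100110001→1 (1)
 39  0111001100011→0 (0)
 40  1110011000110→1 (0)
 41  1100110001100→1 (1)
 42  1001100011001→1 (1)
 43  0011000110011→0 (1)
 44  0110001100111→0 (1)
 45  1100011001111→1 (0)
 46  1000110011110→1 (0)
 47  0001100111100→0 (0)
 48  0011001111000→0 (1)
 49  0110011110001→0 (1)
 50  1100111100011→1 (1)
 51  1001111000111→1 (1)
 52  0011110001111→0 (0)
 53  0111100011110→0 (1)
 54  1111000111101→1 (1)

0010110000100110101110011010110011101010111001100011001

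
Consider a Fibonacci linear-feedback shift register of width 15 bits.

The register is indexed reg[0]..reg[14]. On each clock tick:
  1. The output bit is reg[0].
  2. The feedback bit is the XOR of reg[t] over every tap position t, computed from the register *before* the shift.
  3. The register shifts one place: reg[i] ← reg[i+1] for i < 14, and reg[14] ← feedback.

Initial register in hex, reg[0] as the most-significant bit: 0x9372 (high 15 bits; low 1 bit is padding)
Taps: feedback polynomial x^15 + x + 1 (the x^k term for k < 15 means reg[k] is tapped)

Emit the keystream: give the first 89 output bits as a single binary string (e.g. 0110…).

tick  register→output (feedback)
  0  100100110111001→1 (1)
  1  001001101110011→0 (0)
  2  010011011100110→0 (1)
  3  100110111001101→1 (1)
  4  001101110011011→0 (0)
  5  011011100110110→0 (1)
  6  110111001101101→1 (0)
  7  101110011011010→1 (1)
  8  011100110110101→0 (1)
  9  111001101101011→1 (0)
 10  110011011010110→1 (0)
 11  100110110101100→1 (1)
 12  001101101011001→0 (0)
 13  011011010110010→0 (1)
 14  110110101100101→1 (0)
 15  101101011001010→1 (1)
 16  011010110010101→0 (1)
 17  110101100101011→1 (0)
 18  101011001010110→1 (1)
 19  010110010101101→0 (1)
 20  101100101011011→1 (1)
 21  011001010110111→0 (1)
 22  110010101101111→1 (0)
 23  100101011011110→1 (1)
 24  001010110111101→0 (0)
 25  010101101111010→0 (1)
 26  101011011110101→1 (1)
 27  010110111101011→0 (1)
 28  101101111010111→1 (1)
 29  011011110101111→0 (1)
 30  110111101011111→1 (0)
 31  101111010111110→1 (1)
 32  011110101111101→0 (1)
 33  111101011111011→1 (0)
 34  111010111110110→1 (0)
 35  110101111101100→1 (0)
 36  101011111011000→1 (1)
 37  010111110110001→0 (1)
 38  101111101100011→1 (1)
 39  011111011000111→0 (1)
 40  111110110001111→1 (0)
 41  111101100011110→1 (0)
 42  111011000111100→1 (0)
 43  110110001111000→1 (0)
 44  101100011110000→1 (1)
 45  011000111100001→0 (1)
 46  110001111000011→1 (0)
 47  100011110000110→1 (1)
 48  000111100001101→0 (0)
 49  001111000011010→0 (0)
 50  011110000110100→0 (1)
 51  111100001101001→1 (0)
 52  111000011010010→1 (0)
 53  110000110100100→1 (0)
 54  100001101001000→1 (1)
 55  000011010010001→0 (0)
 56  000110100100010→0 (0)
 57  001101001000100→0 (0)
 58  011010010001000→0 (1)
 59  110100100010001→1 (0)
 60  101001000100010→1 (1)
 61  010010001000101→0 (1)
 62  100100010001011→1 (1)
 63  001000100010111→0 (0)
 64  010001000101110→0 (1)
 65  100010001011101→1 (1)
 66  000100010111011→0 (0)
 67  001000101110110→0 (0)
 68  010001011101100→0 (1)
 69  100010111011001→1 (1)
 70  000101110110011→0 (0)
 71  001011101100110→0 (0)
 72  010111011001100→0 (1)
 73  101110110011001→1 (1)
 74  011101100110011→0 (1)
 75  111011001100111→1 (0)
 76  110110011001110→1 (0)
 77  101100110011100→1 (1)
 78  011001100111001→0 (1)
 79  110011001110011→1 (0)
 80  100110011100110→1 (1)
 81  001100111001101→0 (0)
 82  011001110011010→0 (1)
 83  110011100110101→1 (0)
 84  100111001101010→1 (1)
 85  001110011010101→0 (0)
 86  011100110101010→0 (1)
 87  111001101010101→1 (0)
 88  110011010101010→1 (0)

10010011011100110110101100101011011110101111101100011110000110100100010001011101100110011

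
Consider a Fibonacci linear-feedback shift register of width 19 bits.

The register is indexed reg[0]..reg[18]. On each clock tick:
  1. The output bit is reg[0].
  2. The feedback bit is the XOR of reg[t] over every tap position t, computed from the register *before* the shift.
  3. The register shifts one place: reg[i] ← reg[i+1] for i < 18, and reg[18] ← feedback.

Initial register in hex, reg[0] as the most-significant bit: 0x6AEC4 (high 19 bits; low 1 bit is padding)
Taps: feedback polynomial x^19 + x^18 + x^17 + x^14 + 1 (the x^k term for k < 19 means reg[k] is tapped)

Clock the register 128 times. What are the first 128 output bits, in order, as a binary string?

01101010111011000101001001100101010110111010110010111110000001111000111110010000010000100101101111000101111010110101100001001001

step | reg (before) | out | fb
   0 | 0110101011101100010 | 0 | 1
   1 | 1101010111011000101 | 1 | 0
   2 | 1010101110110001010 | 1 | 0
   3 | 0101011101100010100 | 0 | 1
   4 | 1010111011000101001 | 1 | 0
   5 | 0101110110001010010 | 0 | 0
   6 | 1011101100010100100 | 1 | 1
   7 | 0111011000101001001 | 0 | 1
   8 | 1110110001010010011 | 1 | 0
   9 | 1101100010100100110 | 1 | 0
  10 | 1011000101001001100 | 1 | 1
  11 | 0110001010010011001 | 0 | 0
  12 | 1100010100100110010 | 1 | 1
  13 | 1000101001001100101 | 1 | 0
  14 | 0001010010011001010 | 0 | 1
  15 | 0010100100110010101 | 0 | 0
  16 | 0101001001100101010 | 0 | 1
  17 | 1010010011001010101 | 1 | 1
  18 | 0100100110010101011 | 0 | 0
  19 | 1001001100101010110 | 1 | 1
  20 | 0010011001010101101 | 0 | 1
  21 | 0100110010101011011 | 0 | 1
  22 | 1001100101010110111 | 1 | 0
  23 | 0011001010101101110 | 0 | 1
  24 | 0110010101011011101 | 0 | 0
  25 | 1100101010110111010 | 1 | 1
  26 | 1001010101101110101 | 1 | 1
  27 | 0010101011011101011 | 0 | 0
  28 | 0101010110111010110 | 0 | 0
  29 | 1010101101110101100 | 1 | 1
  30 | 0101011011101011001 | 0 | 0
  31 | 1010110111010110010 | 1 | 1
  32 | 0101101110101100101 | 0 | 1
  33 | 1011011101011001011 | 1 | 1
  34 | 0110111010110010111 | 0 | 1
  35 | 1101110101100101111 | 1 | 1
  36 | 1011101011001011111 | 1 | 0
  37 | 0111010110010111110 | 0 | 0
  38 | 1110101100101111100 | 1 | 0
  39 | 1101011001011111000 | 1 | 0
  40 | 1010110010111110000 | 1 | 0
  41 | 0101100101111100000 | 0 | 0
  42 | 1011001011111000000 | 1 | 1
  43 | 0110010111110000001 | 0 | 1
  44 | 1100101111100000011 | 1 | 1
  45 | 1001011111000000111 | 1 | 1
  46 | 0010111110000001111 | 0 | 0
  47 | 0101111100000011110 | 0 | 0
  48 | 1011111000000111100 | 1 | 0
  49 | 0111110000001111000 | 0 | 1
  50 | 1111100000011110001 | 1 | 1
  51 | 1111000000111100011 | 1 | 1
  52 | 1110000001111000111 | 1 | 1
  53 | 1100000011110001111 | 1 | 1
  54 | 1000000111100011111 | 1 | 0
  55 | 0000001111000111110 | 0 | 0
  56 | 0000011110001111100 | 0 | 1
  57 | 0000111100011111001 | 0 | 0
  58 | 0001111000111110010 | 0 | 0
  59 | 0011110001111100100 | 0 | 0
  60 | 0111100011111001000 | 0 | 0
  61 | 1111000111110010000 | 1 | 0
  62 | 1110001111100100000 | 1 | 1
  63 | 1100011111001000001 | 1 | 0
  64 | 1000111110010000010 | 1 | 0
  65 | 0001111100100000100 | 0 | 0
  66 | 0011111001000001000 | 0 | 0
  67 | 0111110010000010000 | 0 | 1
  68 | 1111100100000100001 | 1 | 0
  69 | 1111001000001000010 | 1 | 0
  70 | 1110010000010000100 | 1 | 1
  71 | 1100100000100001001 | 1 | 0
  72 | 1001000001000010010 | 1 | 1
  73 | 0010000010000100101 | 0 | 1
  74 | 0100000100001001011 | 0 | 0
  75 | 1000001000010010110 | 1 | 1
  76 | 0000010000100101101 | 0 | 1
  77 | 0000100001001011011 | 0 | 1
  78 | 0001000010010110111 | 0 | 1
  79 | 0010000100101101111 | 0 | 0
  80 | 0100001001011011110 | 0 | 0
  81 | 1000010010110111100 | 1 | 0
  82 | 0000100101101111000 | 0 | 1
  83 | 0001001011011110001 | 0 | 0
  84 | 0010010110111100010 | 0 | 1
  85 | 0100101101111000101 | 0 | 1
  86 | 1001011011110001011 | 1 | 1
  87 | 0010110111100010111 | 0 | 1
  88 | 0101101111000101111 | 0 | 0
  89 | 1011011110001011110 | 1 | 1
  90 | 0110111100010111101 | 0 | 0
  91 | 1101111000101111010 | 1 | 1
  92 | 1011110001011110101 | 1 | 1
  93 | 0111100010111101011 | 0 | 0
  94 | 1111000101111010110 | 1 | 1
  95 | 1110001011110101101 | 1 | 0
  96 | 1100010111101011010 | 1 | 1
  97 | 1000101111010110101 | 1 | 1
  98 | 0001011110101101011 | 0 | 0
  99 | 0010111101011010110 | 0 | 0
 100 | 0101111010110101100 | 0 | 0
 101 | 1011110101101011000 | 1 | 0
 102 | 0111101011010110000 | 0 | 1
 103 | 1111010110101100001 | 1 | 0
 104 | 1110101101011000010 | 1 | 0
 105 | 1101011010110000100 | 1 | 1
 106 | 1010110101100001001 | 1 | 0
 107 | 0101101011000010010 | 0 | 0
 108 | 1011010110000100100 | 1 | 1
 109 | 0110101100001001001 | 0 | 1
 110 | 1101011000010010011 | 1 | 0
 111 | 1010110000100100110 | 1 | 0
 112 | 0101100001001001100 | 0 | 0
 113 | 1011000010010011000 | 1 | 0
 114 | 0110000100100110000 | 0 | 1
 115 | 1100001001001100001 | 1 | 0
 116 | 1000010010011000010 | 1 | 0
 117 | 0000100100110000100 | 0 | 0
 118 | 0001001001100001000 | 0 | 0
 119 | 0010010011000010000 | 0 | 1
 120 | 0100100110000100001 | 0 | 1
 121 | 1001001100001000011 | 1 | 1
 122 | 0010011000010000111 | 0 | 0
 123 | 0100110000100001110 | 0 | 1
 124 | 1001100001000011101 | 1 | 1
 125 | 0011000010000111011 | 0 | 1
 126 | 0110000100001110111 | 0 | 1
 127 | 1100001000011101111 | 1 | 1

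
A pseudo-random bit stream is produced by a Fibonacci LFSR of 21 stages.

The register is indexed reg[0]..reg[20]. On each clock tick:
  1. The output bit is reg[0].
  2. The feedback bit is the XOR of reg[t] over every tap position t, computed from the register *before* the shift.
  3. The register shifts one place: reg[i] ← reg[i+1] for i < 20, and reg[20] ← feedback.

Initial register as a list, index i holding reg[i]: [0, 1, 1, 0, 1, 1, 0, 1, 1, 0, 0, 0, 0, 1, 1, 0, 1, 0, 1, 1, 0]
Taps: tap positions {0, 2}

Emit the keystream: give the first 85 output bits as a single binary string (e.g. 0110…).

k : reg_k → out_k, fb_k
0: 011011011000011010110 → 0, fb=1
1: 110110110000110101101 → 1, fb=1
2: 101101100001101011011 → 1, fb=0
3: 011011000011010110110 → 0, fb=1
4: 110110000110101101101 → 1, fb=1
5: 101100001101011011011 → 1, fb=0
6: 011000011010110110110 → 0, fb=1
7: 110000110101101101101 → 1, fb=1
8: 100001101011011011011 → 1, fb=1
9: 000011010110110110111 → 0, fb=0
10: 000110101101101101110 → 0, fb=0
11: 001101011011011011100 → 0, fb=1
12: 011010110110110111001 → 0, fb=1
13: 110101101101101110011 → 1, fb=1
14: 101011011011011100111 → 1, fb=0
15: 010110110110111001110 → 0, fb=0
16: 101101101101110011100 → 1, fb=0
17: 011011011011100111000 → 0, fb=1
18: 110110110111001110001 → 1, fb=1
19: 101101101110011100011 → 1, fb=0
20: 011011011100111000110 → 0, fb=1
21: 110110111001110001101 → 1, fb=1
22: 101101110011100011011 → 1, fb=0
23: 011011100111000110110 → 0, fb=1
24: 110111001110001101101 → 1, fb=1
25: 101110011100011011011 → 1, fb=0
26: 011100111000110110110 → 0, fb=1
27: 111001110001101101101 → 1, fb=0
28: 110011100011011011010 → 1, fb=1
29: 100111000110110110101 → 1, fb=1
30: 001110001101101101011 → 0, fb=1
31: 011100011011011010111 → 0, fb=1
32: 111000110110110101111 → 1, fb=0
33: 110001101101101011110 → 1, fb=1
34: 100011011011010111101 → 1, fb=1
35: 000110110110101111011 → 0, fb=0
36: 001101101101011110110 → 0, fb=1
37: 011011011010111101101 → 0, fb=1
38: 110110110101111011011 → 1, fb=1
39: 101101101011110110111 → 1, fb=0
40: 011011010111101101110 → 0, fb=1
41: 110110101111011011101 → 1, fb=1
42: 101101011110110111011 → 1, fb=0
43: 011010111101101110110 → 0, fb=1
44: 110101111011011101101 → 1, fb=1
45: 101011110110111011011 → 1, fb=0
46: 010111101101110110110 → 0, fb=0
47: 101111011011101101100 → 1, fb=0
48: 011110110111011011000 → 0, fb=1
49: 111101101110110110001 → 1, fb=0
50: 111011011101101100010 → 1, fb=0
51: 110110111011011000100 → 1, fb=1
52: 101101110110110001001 → 1, fb=0
53: 011011101101100010010 → 0, fb=1
54: 110111011011000100101 → 1, fb=1
55: 101110110110001001011 → 1, fb=0
56: 011101101100010010110 → 0, fb=1
57: 111011011000100101101 → 1, fb=0
58: 110110110001001011010 → 1, fb=1
59: 101101100010010110101 → 1, fb=0
60: 011011000100101101010 → 0, fb=1
61: 110110001001011010101 → 1, fb=1
62: 101100010010110101011 → 1, fb=0
63: 011000100101101010110 → 0, fb=1
64: 110001001011010101101 → 1, fb=1
65: 100010010110101011011 → 1, fb=1
66: 000100101101010110111 → 0, fb=0
67: 001001011010101101110 → 0, fb=1
68: 010010110101011011101 → 0, fb=0
69: 100101101010110111010 → 1, fb=1
70: 001011010101101110101 → 0, fb=1
71: 010110101011011101011 → 0, fb=0
72: 101101010110111010110 → 1, fb=0
73: 011010101101110101100 → 0, fb=1
74: 110101011011101011001 → 1, fb=1
75: 101010110111010110011 → 1, fb=0
76: 010101101110101100110 → 0, fb=0
77: 101011011101011001100 → 1, fb=0
78: 010110111010110011000 → 0, fb=0
79: 101101110101100110000 → 1, fb=0
80: 011011101011001100000 → 0, fb=1
81: 110111010110011000001 → 1, fb=1
82: 101110101100110000011 → 1, fb=0
83: 011101011001100000110 → 0, fb=1
84: 111010110011000001101 → 1, fb=0

0110110110000110101101101101110011100011011011010111101101110110110001001011010101101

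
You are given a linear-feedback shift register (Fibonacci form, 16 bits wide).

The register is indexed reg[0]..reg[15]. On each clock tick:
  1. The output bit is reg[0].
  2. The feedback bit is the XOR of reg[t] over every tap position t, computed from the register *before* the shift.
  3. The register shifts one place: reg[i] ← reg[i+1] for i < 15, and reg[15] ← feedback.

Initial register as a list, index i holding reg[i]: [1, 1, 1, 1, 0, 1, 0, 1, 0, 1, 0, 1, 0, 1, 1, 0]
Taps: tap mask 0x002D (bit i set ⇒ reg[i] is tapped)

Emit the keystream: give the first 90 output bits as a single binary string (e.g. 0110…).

k : reg_k → out_k, fb_k
0: 1111010101010110 → 1, fb=0
1: 1110101010101100 → 1, fb=0
2: 1101010101011000 → 1, fb=1
3: 1010101010110001 → 1, fb=0
4: 0101010101100010 → 0, fb=0
5: 1010101011000100 → 1, fb=0
6: 0101010110001000 → 0, fb=0
7: 1010101100010000 → 1, fb=0
8: 0101011000100000 → 0, fb=0
9: 1010110001000000 → 1, fb=1
10: 0101100010000001 → 0, fb=1
11: 1011000100000011 → 1, fb=1
12: 0110001000000111 → 0, fb=1
13: 1100010000001111 → 1, fb=0
14: 1000100000011110 → 1, fb=1
15: 0001000000111101 → 0, fb=1
16: 0010000001111011 → 0, fb=1
17: 0100000011110111 → 0, fb=0
18: 1000000111101110 → 1, fb=1
19: 0000001111011101 → 0, fb=0
20: 0000011110111010 → 0, fb=1
21: 0000111101110101 → 0, fb=1
22: 0001111011101011 → 0, fb=0
23: 0011110111010110 → 0, fb=1
24: 0111101110101101 → 0, fb=0
25: 1111011101011010 → 1, fb=0
26: 1110111010110100 → 1, fb=1
27: 1101110101101001 → 1, fb=1
28: 1011101011010011 → 1, fb=1
29: 0111010110100111 → 0, fb=1
30: 1110101101001111 → 1, fb=0
31: 1101011010011110 → 1, fb=1
32: 1010110100111101 → 1, fb=1
33: 0101101001111011 → 0, fb=1
34: 1011010011110111 → 1, fb=0
35: 0110100111101110 → 0, fb=1
36: 1101001111011101 → 1, fb=0
37: 1010011110111010 → 1, fb=1
38: 0100111101110101 → 0, fb=1
39: 1001111011101011 → 1, fb=1
40: 0011110111010111 → 0, fb=1
41: 0111101110101111 → 0, fb=0
42: 1111011101011110 → 1, fb=0
43: 1110111010111100 → 1, fb=1
44: 1101110101111001 → 1, fb=1
45: 1011101011110011 → 1, fb=1
46: 0111010111100111 → 0, fb=1
47: 1110101111001111 → 1, fb=0
48: 1101011110011110 → 1, fb=1
49: 1010111100111101 → 1, fb=1
50: 0101111001111011 → 0, fb=0
51: 1011110011110110 → 1, fb=0
52: 0111100111101100 → 0, fb=0
53: 1111001111011000 → 1, fb=1
54: 1110011110110001 → 1, fb=1
55: 1100111101100011 → 1, fb=0
56: 1001111011000110 → 1, fb=1
57: 0011110110001101 → 0, fb=1
58: 0111101100011011 → 0, fb=0
59: 1111011000110110 → 1, fb=0
60: 1110110001101100 → 1, fb=1
61: 1101100011011001 → 1, fb=0
62: 1011000110110010 → 1, fb=1
63: 0110001101100101 → 0, fb=1
64: 1100011011001011 → 1, fb=0
65: 1000110110010110 → 1, fb=0
66: 0001101100101100 → 0, fb=1
67: 0011011001011001 → 0, fb=1
68: 0110110010110011 → 0, fb=0
69: 1101100101100110 → 1, fb=0
70: 1011001011001100 → 1, fb=1
71: 0110010110011001 → 0, fb=0
72: 1100101100110010 → 1, fb=1
73: 1001011001100101 → 1, fb=1
74: 0010110011001011 → 0, fb=0
75: 0101100110010110 → 0, fb=1
76: 1011001100101101 → 1, fb=1
77: 0110011001011011 → 0, fb=0
78: 1100110010110110 → 1, fb=0
79: 1001100101101100 → 1, fb=0
80: 0011001011011000 → 0, fb=0
81: 0110010110110000 → 0, fb=0
82: 1100101101100000 → 1, fb=1
83: 1001011011000001 → 1, fb=1
84: 0010110110000011 → 0, fb=0
85: 0101101100000110 → 0, fb=1
86: 1011011000001101 → 1, fb=0
87: 0110110000011010 → 0, fb=0
88: 1101100000110100 → 1, fb=0
89: 1011000001101000 → 1, fb=1

111101010101011000100000011110111010110100111101110101111001111011000110110010110011001011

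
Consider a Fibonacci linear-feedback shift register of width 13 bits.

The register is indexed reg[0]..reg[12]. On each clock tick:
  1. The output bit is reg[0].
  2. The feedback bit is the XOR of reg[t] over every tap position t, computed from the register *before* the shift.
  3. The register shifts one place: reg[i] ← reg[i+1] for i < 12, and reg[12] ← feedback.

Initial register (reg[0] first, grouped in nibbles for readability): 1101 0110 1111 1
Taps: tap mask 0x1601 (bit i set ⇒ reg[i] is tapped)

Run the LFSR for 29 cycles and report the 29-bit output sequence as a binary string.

11010110111110111010111101111

step | reg (before) | out | fb
   0 | 1101011011111 | 1 | 0
   1 | 1010110111110 | 1 | 1
   2 | 0101101111101 | 0 | 1
   3 | 1011011111011 | 1 | 1
   4 | 0110111110111 | 0 | 0
   5 | 1101111101110 | 1 | 1
   6 | 1011111011101 | 1 | 0
   7 | 0111110111010 | 0 | 1
   8 | 1111101110101 | 1 | 1
   9 | 1111011101011 | 1 | 1
  10 | 1110111010111 | 1 | 1
  11 | 1101110101111 | 1 | 0
  12 | 1011101011110 | 1 | 1
  13 | 0111010111101 | 0 | 1
  14 | 1110101111011 | 1 | 1
  15 | 1101011110111 | 1 | 1
  16 | 1010111101111 | 1 | 0
  17 | 0101111011110 | 0 | 0
  18 | 1011110111100 | 1 | 1
  19 | 0111101111001 | 0 | 0
  20 | 1111011110010 | 1 | 1
  21 | 1110111100101 | 1 | 1
  22 | 1101111001011 | 1 | 1
  23 | 1011110010111 | 1 | 1
  24 | 0111100101111 | 0 | 1
  25 | 1111001011111 | 1 | 0
  26 | 1110010111110 | 1 | 1
  27 | 1100101111101 | 1 | 0
  28 | 1001011111010 | 1 | 0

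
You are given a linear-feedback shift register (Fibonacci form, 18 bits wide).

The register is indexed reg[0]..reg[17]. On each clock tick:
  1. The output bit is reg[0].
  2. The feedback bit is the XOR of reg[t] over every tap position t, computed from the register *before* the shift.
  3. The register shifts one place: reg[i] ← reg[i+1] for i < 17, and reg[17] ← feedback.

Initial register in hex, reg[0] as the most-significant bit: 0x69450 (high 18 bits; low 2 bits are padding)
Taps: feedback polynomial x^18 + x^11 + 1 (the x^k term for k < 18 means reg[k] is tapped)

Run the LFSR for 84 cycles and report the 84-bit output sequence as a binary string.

011010010100010100010000011100011010011101010010110011000100110000101011010001011000

step | reg (before) | out | fb
   0 | 011010010100010100 | 0 | 0
   1 | 110100101000101000 | 1 | 1
   2 | 101001010001010001 | 1 | 0
   3 | 010010100010100010 | 0 | 0
   4 | 100101000101000100 | 1 | 0
   5 | 001010001010001000 | 0 | 0
   6 | 010100010100010000 | 0 | 0
   7 | 101000101000100000 | 1 | 1
   8 | 010001010001000001 | 0 | 1
   9 | 100010100010000011 | 1 | 1
  10 | 000101000100000111 | 0 | 0
  11 | 001010001000001110 | 0 | 0
  12 | 010100010000011100 | 0 | 0
  13 | 101000100000111000 | 1 | 1
  14 | 010001000001110001 | 0 | 1
  15 | 100010000011100011 | 1 | 0
  16 | 000100000111000110 | 0 | 1
  17 | 001000001110001101 | 0 | 0
  18 | 010000011100011010 | 0 | 0
  19 | 100000111000110100 | 1 | 1
  20 | 000001110001101001 | 0 | 1
  21 | 000011100011010011 | 0 | 1
  22 | 000111000110100111 | 0 | 0
  23 | 001110001101001110 | 0 | 1
  24 | 011100011010011101 | 0 | 0
  25 | 111000110100111010 | 1 | 1
  26 | 110001101001110101 | 1 | 0
  27 | 100011010011101010 | 1 | 0
  28 | 000110100111010100 | 0 | 1
  29 | 001101001110101001 | 0 | 0
  30 | 011010011101010010 | 0 | 1
  31 | 110100111010100101 | 1 | 1
  32 | 101001110101001011 | 1 | 0
  33 | 010011101010010110 | 0 | 0
  34 | 100111010100101100 | 1 | 1
  35 | 001110101001011001 | 0 | 1
  36 | 011101010010110011 | 0 | 0
  37 | 111010100101100110 | 1 | 0
  38 | 110101001011001100 | 1 | 0
  39 | 101010010110011000 | 1 | 1
  40 | 010100101100110001 | 0 | 0
  41 | 101001011001100010 | 1 | 0
  42 | 010010110011000100 | 0 | 1
  43 | 100101100110001001 | 1 | 1
  44 | 001011001100010011 | 0 | 0
  45 | 010110011000100110 | 0 | 0
  46 | 101100110001001100 | 1 | 0
  47 | 011001100010011000 | 0 | 0
  48 | 110011000100110000 | 1 | 1
  49 | 100110001001100001 | 1 | 0
  50 | 001100010011000010 | 0 | 1
  51 | 011000100110000101 | 0 | 0
  52 | 110001001100001010 | 1 | 1
  53 | 100010011000010101 | 1 | 1
  54 | 000100110000101011 | 0 | 0
  55 | 001001100001010110 | 0 | 1
  56 | 010011000010101101 | 0 | 0
  57 | 100110000101011010 | 1 | 0
  58 | 001100001010110100 | 0 | 0
  59 | 011000010101101000 | 0 | 1
  60 | 110000101011010001 | 1 | 0
  61 | 100001010110100010 | 1 | 1
  62 | 000010101101000101 | 0 | 1
  63 | 000101011010001011 | 0 | 0
  64 | 001010110100010110 | 0 | 0
  65 | 010101101000101100 | 0 | 0
  66 | 101011010001011000 | 1 | 0
  67 | 010110100010110000 | 0 | 0
  68 | 101101000101100000 | 1 | 0
  69 | 011010001011000000 | 0 | 1
  70 | 110100010110000001 | 1 | 1
  71 | 101000101100000011 | 1 | 1
  72 | 010001011000000111 | 0 | 0
  73 | 100010110000001110 | 1 | 1
  74 | 000101100000011101 | 0 | 0
  75 | 001011000000111010 | 0 | 0
  76 | 010110000001110100 | 0 | 1
  77 | 101100000011101001 | 1 | 0
  78 | 011000000111010010 | 0 | 1
  79 | 110000001110100101 | 1 | 1
  80 | 100000011101001011 | 1 | 0
  81 | 000000111010010110 | 0 | 0
  82 | 000001110100101100 | 0 | 0
  83 | 000011101001011000 | 0 | 1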